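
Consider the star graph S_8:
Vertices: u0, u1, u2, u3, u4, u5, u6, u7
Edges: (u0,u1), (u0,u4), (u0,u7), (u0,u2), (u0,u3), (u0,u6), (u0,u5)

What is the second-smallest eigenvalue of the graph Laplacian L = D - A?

The star S_8 is the complete bipartite graph K_{1,7} (one hub of degree 7, 7 leaves of degree 1). The Laplacian spectrum of K_{p,q} is 0, p (multiplicity q−1), q (multiplicity p−1), p+q. With p = 1, q = 7: 0 once, 1 with multiplicity 6, and 8 once. (Check: trace L = sum of degrees = 14 = 6·1 + 8.)
Laplacian eigenvalues: [0.0, 1.0, 1.0, 1.0, 1.0, 1.0, 1.0, 8.0]. Algebraic connectivity (smallest non-zero eigenvalue) = 1.0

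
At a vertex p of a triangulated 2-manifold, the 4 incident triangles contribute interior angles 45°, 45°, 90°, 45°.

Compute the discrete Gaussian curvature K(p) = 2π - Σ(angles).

Sum of angles = 225°. K = 360° - 225° = 135°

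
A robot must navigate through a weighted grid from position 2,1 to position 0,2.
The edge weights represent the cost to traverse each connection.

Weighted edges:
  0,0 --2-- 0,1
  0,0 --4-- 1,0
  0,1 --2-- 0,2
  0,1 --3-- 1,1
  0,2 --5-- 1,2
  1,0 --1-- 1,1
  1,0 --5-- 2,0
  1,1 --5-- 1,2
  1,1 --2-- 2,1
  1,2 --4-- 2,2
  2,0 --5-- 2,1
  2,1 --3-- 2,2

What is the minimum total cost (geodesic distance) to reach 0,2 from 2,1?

Shortest path: 2,1 → 1,1 → 0,1 → 0,2, total weight = 7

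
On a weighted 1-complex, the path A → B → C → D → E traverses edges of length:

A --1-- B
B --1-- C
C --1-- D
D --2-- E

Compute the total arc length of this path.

Arc length = 1 + 1 + 1 + 2 = 5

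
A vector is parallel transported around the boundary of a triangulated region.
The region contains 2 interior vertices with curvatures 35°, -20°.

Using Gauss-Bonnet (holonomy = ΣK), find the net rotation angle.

Holonomy = total enclosed curvature = 35° + (-20°) = 15°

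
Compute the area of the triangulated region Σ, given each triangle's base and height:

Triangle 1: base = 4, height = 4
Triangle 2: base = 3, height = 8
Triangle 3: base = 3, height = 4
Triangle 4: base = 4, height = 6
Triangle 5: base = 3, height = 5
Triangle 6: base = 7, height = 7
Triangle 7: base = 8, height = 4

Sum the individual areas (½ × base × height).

(1/2)×4×4 + (1/2)×3×8 + (1/2)×3×4 + (1/2)×4×6 + (1/2)×3×5 + (1/2)×7×7 + (1/2)×8×4 = 86.0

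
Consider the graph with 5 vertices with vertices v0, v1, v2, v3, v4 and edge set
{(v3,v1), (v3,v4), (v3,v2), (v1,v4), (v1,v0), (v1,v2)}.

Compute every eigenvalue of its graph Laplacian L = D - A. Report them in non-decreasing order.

Degrees: deg(v0) = 1, deg(v1) = 4, deg(v2) = 2, deg(v3) = 3, deg(v4) = 2.
L = D − A with rows/columns ordered (v0, v1, v2, v3, v4):
  [ 1, -1,  0,  0,  0]
  [-1,  4, -1, -1, -1]
  [ 0, -1,  2, -1,  0]
  [ 0, -1, -1,  3, -1]
  [ 0, -1,  0, -1,  2]
Characteristic polynomial: det(λI − L) = λ(λ − 1)(λ − 2)(λ − 4)(λ − 5).
Roots: λ = 0; (λ − 1) = 0 ⇒ λ = 1; (λ − 2) = 0 ⇒ λ = 2; (λ − 4) = 0 ⇒ λ = 4; (λ − 5) = 0 ⇒ λ = 5.
(Check: the roots sum (with multiplicity) to 12, matching trace L = Σdeg = 2·6 = 12.)
Laplacian eigenvalues (increasing order): [0.0, 1.0, 2.0, 4.0, 5.0]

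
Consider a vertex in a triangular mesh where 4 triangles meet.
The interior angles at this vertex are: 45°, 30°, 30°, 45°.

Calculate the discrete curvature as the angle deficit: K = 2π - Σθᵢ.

Sum of angles = 150°. K = 360° - 150° = 210° = 7π/6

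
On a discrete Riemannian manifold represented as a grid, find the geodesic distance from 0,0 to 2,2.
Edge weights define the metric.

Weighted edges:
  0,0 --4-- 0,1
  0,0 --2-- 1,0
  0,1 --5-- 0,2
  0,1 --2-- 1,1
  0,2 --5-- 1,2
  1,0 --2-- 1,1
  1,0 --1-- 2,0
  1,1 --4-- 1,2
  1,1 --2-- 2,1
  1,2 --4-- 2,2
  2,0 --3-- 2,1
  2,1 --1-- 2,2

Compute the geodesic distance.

Shortest path: 0,0 → 1,0 → 2,0 → 2,1 → 2,2, total weight = 7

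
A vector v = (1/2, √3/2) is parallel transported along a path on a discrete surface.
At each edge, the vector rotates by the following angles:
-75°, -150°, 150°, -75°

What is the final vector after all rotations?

Total rotation: (-75°) + (-150°) + 150° + (-75°) = -150°. Final vector: (0, -1)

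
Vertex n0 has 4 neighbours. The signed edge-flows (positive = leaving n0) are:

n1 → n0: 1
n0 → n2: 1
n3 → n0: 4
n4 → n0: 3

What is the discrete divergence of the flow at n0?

Divergence = sum of outgoing flows = (-1) + 1 + (-4) + (-3) = -7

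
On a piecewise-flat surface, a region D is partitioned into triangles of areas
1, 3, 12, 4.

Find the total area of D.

1 + 3 + 12 + 4 = 20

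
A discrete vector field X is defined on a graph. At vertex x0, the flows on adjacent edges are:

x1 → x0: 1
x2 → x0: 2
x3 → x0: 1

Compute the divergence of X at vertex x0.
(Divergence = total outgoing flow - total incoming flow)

Divergence = sum of outgoing flows = (-1) + (-2) + (-1) = -4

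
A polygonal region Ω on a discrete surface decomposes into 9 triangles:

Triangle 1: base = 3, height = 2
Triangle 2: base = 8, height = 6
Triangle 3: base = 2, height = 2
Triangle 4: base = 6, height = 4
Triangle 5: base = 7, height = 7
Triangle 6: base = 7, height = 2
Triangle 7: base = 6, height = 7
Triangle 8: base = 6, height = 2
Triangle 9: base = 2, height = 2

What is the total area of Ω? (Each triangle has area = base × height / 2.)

(1/2)×3×2 + (1/2)×8×6 + (1/2)×2×2 + (1/2)×6×4 + (1/2)×7×7 + (1/2)×7×2 + (1/2)×6×7 + (1/2)×6×2 + (1/2)×2×2 = 101.5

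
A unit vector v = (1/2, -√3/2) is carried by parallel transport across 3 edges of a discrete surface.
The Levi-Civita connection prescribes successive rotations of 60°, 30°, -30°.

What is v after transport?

Total rotation: 60° + 30° + (-30°) = 60°. Final vector: (1, 0)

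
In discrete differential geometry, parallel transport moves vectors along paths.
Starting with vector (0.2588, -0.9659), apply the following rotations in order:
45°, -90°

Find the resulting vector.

Total rotation: 45° + (-90°) = -45°. Final vector: (-0.5000, -0.8660)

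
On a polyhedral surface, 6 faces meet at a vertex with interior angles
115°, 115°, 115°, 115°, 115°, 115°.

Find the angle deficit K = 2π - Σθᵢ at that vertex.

Sum of angles = 690°. K = 360° - 690° = -330° = -11π/6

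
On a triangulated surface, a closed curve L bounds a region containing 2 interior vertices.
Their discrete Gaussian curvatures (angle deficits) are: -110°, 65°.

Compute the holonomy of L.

Holonomy = total enclosed curvature = (-110°) + 65° = -45°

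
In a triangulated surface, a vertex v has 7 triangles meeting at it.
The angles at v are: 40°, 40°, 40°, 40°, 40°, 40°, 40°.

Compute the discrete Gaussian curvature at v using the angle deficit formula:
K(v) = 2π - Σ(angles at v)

Sum of angles = 280°. K = 360° - 280° = 80° = 4π/9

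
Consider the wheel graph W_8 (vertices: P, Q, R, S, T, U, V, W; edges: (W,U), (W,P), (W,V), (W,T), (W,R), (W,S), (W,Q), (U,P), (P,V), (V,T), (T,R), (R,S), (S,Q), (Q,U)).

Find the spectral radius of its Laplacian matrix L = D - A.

The wheel W_8 is the join K_1 ∨ C_7 (a hub joined to every vertex of a cycle of length 7). For a join G ∨ H (G on p vertices, H on q vertices) the Laplacian spectrum is 0, p+q, the eigenvalues of L(G) other than one 0 each shifted by +q, and the eigenvalues of L(H) other than one 0 each shifted by +p. With G = K_1 (p = 1, nothing left after dropping its 0) and H = C_7 (q = 7, eigenvalues 2 − 2cos(2πk/7), k = 0, …, 6; drop k = 0), the spectrum of W_8 is 0, 8, and 1 + (2 − 2cos(2πk/7)) = 3 − 2cos(2πk/7) for k = 1, …, 6:
k=1: 3 − 2cos(2π/7) = 1.753; k=2: 3 − 2cos(4π/7) = 3.445; k=3: 3 − 2cos(6π/7) = 4.8019; k=4: 3 − 2cos(8π/7) = 4.8019; k=5: 3 − 2cos(10π/7) = 3.445; k=6: 3 − 2cos(12π/7) = 1.753.
Laplacian eigenvalues: [0.0, 1.753, 1.753, 3.445, 3.445, 4.8019, 4.8019, 8.0]. Largest eigenvalue (spectral radius) = 8.0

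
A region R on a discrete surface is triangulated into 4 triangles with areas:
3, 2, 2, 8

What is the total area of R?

3 + 2 + 2 + 8 = 15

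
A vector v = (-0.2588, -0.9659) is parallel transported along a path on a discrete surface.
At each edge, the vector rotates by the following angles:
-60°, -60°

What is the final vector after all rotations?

Total rotation: (-60°) + (-60°) = -120°. Final vector: (-0.7071, 0.7071)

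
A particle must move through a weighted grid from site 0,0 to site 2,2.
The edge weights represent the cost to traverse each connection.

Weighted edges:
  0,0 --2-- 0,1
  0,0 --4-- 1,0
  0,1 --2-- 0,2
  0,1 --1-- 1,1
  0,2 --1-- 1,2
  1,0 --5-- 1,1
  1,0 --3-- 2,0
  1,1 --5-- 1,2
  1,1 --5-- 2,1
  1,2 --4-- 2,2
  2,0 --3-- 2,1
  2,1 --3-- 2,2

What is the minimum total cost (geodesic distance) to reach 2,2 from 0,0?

Shortest path: 0,0 → 0,1 → 0,2 → 1,2 → 2,2, total weight = 9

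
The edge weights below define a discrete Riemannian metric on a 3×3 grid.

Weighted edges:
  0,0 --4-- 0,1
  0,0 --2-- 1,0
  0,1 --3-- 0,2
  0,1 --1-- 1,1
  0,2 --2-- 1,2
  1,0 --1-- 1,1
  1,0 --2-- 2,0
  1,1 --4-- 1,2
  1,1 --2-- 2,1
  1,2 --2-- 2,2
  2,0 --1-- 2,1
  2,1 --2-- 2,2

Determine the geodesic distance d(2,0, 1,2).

Shortest path: 2,0 → 2,1 → 2,2 → 1,2, total weight = 5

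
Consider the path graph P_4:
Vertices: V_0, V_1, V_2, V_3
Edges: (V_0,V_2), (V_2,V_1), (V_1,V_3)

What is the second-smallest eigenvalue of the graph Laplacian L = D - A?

The path graph P_n has Laplacian eigenvalues λ_k = 2 − 2cos(kπ/n), k = 0, 1, …, n−1. Here n = 4:
k=0: 2 − 2cos(0) = 0.0; k=1: 2 − 2cos(π/4) = 0.5858; k=2: 2 − 2cos(π/2) = 2.0; k=3: 2 − 2cos(3π/4) = 3.4142.
Laplacian eigenvalues: [0.0, 0.5858, 2.0, 3.4142]. Algebraic connectivity (smallest non-zero eigenvalue) = 0.5858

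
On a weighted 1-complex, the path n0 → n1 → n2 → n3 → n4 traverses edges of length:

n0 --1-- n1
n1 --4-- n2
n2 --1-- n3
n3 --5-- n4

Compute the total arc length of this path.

Arc length = 1 + 4 + 1 + 5 = 11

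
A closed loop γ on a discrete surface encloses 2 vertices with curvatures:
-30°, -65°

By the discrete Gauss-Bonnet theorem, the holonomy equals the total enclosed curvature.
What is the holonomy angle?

Holonomy = total enclosed curvature = (-30°) + (-65°) = -95°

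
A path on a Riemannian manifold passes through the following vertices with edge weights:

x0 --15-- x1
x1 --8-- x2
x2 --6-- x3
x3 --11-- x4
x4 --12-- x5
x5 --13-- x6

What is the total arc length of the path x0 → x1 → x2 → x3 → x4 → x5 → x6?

Arc length = 15 + 8 + 6 + 11 + 12 + 13 = 65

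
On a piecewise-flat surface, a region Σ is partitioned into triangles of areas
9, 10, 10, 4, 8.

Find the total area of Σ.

9 + 10 + 10 + 4 + 8 = 41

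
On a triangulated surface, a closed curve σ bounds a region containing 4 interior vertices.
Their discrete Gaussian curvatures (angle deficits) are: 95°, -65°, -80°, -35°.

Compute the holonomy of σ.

Holonomy = total enclosed curvature = 95° + (-65°) + (-80°) + (-35°) = -85°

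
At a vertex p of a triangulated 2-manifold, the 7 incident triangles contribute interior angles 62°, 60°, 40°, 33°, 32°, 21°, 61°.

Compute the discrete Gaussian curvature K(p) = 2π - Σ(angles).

Sum of angles = 309°. K = 360° - 309° = 51° = 17π/60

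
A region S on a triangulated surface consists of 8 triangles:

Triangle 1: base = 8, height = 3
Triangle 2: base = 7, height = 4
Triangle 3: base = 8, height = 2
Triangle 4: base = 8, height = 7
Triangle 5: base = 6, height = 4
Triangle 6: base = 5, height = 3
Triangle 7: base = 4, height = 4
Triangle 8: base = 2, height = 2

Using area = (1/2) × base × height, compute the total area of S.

(1/2)×8×3 + (1/2)×7×4 + (1/2)×8×2 + (1/2)×8×7 + (1/2)×6×4 + (1/2)×5×3 + (1/2)×4×4 + (1/2)×2×2 = 91.5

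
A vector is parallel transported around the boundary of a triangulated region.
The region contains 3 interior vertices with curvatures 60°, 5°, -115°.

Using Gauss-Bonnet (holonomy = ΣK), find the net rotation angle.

Holonomy = total enclosed curvature = 60° + 5° + (-115°) = -50°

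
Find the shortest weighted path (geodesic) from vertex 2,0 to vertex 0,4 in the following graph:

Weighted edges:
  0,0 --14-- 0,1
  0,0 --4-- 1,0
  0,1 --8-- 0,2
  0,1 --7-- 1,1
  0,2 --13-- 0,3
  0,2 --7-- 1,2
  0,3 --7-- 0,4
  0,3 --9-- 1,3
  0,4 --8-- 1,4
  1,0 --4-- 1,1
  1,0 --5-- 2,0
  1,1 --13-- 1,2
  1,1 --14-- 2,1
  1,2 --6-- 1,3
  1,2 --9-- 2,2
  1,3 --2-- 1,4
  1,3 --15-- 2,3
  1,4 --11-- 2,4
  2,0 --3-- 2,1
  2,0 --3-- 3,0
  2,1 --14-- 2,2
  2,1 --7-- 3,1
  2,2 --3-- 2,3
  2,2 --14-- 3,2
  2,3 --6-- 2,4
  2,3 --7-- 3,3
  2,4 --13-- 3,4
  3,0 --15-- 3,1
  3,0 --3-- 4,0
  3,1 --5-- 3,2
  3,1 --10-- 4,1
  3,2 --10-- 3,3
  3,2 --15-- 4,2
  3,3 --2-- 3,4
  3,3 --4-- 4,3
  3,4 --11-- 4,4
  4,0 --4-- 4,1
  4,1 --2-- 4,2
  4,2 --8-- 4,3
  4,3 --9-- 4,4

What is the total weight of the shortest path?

Shortest path: 2,0 → 1,0 → 1,1 → 1,2 → 1,3 → 1,4 → 0,4, total weight = 38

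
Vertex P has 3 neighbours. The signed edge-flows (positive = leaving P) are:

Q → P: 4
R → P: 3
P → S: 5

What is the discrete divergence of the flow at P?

Divergence = sum of outgoing flows = (-4) + (-3) + 5 = -2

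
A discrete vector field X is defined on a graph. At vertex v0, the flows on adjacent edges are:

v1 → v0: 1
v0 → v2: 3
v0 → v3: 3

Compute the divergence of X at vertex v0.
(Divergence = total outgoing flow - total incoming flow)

Divergence = sum of outgoing flows = (-1) + 3 + 3 = 5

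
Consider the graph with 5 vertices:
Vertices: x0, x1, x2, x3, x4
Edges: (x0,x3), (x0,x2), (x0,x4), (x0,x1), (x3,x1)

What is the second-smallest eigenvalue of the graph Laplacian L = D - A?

Degrees: deg(x0) = 4, deg(x1) = 2, deg(x2) = 1, deg(x3) = 2, deg(x4) = 1.
L = D − A with rows/columns ordered (x0, x1, x2, x3, x4):
  [ 4, -1, -1, -1, -1]
  [-1,  2,  0, -1,  0]
  [-1,  0,  1,  0,  0]
  [-1, -1,  0,  2,  0]
  [-1,  0,  0,  0,  1]
Characteristic polynomial: det(λI − L) = λ(λ − 1)²(λ − 3)(λ − 5).
Roots: λ = 0; (λ − 1) = 0 ⇒ λ = 1 (multiplicity 2); (λ − 3) = 0 ⇒ λ = 3; (λ − 5) = 0 ⇒ λ = 5.
(Check: the roots sum (with multiplicity) to 10, matching trace L = Σdeg = 2·5 = 10.)
Laplacian eigenvalues: [0.0, 1.0, 1.0, 3.0, 5.0]. Algebraic connectivity (smallest non-zero eigenvalue) = 1.0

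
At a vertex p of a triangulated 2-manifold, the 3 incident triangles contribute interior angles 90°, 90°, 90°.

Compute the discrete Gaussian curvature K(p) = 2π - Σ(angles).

Sum of angles = 270°. K = 360° - 270° = 90° = π/2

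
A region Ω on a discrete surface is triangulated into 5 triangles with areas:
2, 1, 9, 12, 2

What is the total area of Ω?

2 + 1 + 9 + 12 + 2 = 26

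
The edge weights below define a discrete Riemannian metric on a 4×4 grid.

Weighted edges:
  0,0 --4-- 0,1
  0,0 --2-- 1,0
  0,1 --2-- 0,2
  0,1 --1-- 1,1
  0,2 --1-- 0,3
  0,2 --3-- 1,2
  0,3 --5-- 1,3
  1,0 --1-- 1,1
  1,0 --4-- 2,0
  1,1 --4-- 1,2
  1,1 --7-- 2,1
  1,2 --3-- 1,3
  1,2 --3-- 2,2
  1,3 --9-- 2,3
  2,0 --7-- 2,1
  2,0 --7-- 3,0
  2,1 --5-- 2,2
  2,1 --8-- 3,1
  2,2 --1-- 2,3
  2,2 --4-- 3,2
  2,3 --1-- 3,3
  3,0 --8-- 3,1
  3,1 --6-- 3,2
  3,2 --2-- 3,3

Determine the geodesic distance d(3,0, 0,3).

Shortest path: 3,0 → 2,0 → 1,0 → 1,1 → 0,1 → 0,2 → 0,3, total weight = 16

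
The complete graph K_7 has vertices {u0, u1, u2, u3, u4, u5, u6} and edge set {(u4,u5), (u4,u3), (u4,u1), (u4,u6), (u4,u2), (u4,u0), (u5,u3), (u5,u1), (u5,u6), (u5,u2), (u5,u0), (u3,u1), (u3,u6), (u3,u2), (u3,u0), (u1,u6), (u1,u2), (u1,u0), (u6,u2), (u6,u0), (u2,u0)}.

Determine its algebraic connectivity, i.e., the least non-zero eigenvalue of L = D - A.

For the complete graph K_n, L = nI − J (J = all-ones matrix). J has eigenvalues n (once, eigenvector 𝟙) and 0 (multiplicity n−1), so L has eigenvalues 0 (once) and n (multiplicity n−1). Here n = 7: eigenvalue 0 once and 7 with multiplicity 6.
Laplacian eigenvalues: [0.0, 7.0, 7.0, 7.0, 7.0, 7.0, 7.0]. Algebraic connectivity (smallest non-zero eigenvalue) = 7.0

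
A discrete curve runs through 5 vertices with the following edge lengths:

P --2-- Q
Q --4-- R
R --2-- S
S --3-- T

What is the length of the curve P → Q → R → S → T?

Arc length = 2 + 4 + 2 + 3 = 11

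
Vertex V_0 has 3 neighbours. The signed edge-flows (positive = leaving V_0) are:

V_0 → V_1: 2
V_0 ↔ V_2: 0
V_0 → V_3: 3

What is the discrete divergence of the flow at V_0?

Divergence = sum of outgoing flows = 2 + 0 + 3 = 5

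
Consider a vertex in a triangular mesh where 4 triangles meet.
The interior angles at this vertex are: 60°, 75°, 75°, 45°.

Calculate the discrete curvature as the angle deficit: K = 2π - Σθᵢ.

Sum of angles = 255°. K = 360° - 255° = 105° = 7π/12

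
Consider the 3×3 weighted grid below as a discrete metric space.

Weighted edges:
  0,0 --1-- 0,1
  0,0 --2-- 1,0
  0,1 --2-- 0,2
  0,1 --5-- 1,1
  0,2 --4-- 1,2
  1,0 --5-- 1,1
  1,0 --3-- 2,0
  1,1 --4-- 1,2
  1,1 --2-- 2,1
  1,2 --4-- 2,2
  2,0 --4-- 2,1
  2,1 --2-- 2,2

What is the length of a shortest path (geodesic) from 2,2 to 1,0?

Shortest path: 2,2 → 2,1 → 1,1 → 1,0, total weight = 9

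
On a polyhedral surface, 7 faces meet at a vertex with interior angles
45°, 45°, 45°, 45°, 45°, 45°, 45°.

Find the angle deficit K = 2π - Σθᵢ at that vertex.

Sum of angles = 315°. K = 360° - 315° = 45°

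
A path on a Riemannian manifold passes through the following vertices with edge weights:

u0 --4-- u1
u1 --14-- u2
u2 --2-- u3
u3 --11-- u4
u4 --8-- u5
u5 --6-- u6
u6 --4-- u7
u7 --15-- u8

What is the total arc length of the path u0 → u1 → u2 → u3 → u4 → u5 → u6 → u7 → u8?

Arc length = 4 + 14 + 2 + 11 + 8 + 6 + 4 + 15 = 64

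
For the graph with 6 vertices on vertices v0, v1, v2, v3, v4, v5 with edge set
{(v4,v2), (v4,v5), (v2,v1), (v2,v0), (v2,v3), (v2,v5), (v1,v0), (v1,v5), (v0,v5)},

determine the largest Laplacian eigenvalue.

Degrees: deg(v0) = 3, deg(v1) = 3, deg(v2) = 5, deg(v3) = 1, deg(v4) = 2, deg(v5) = 4.
L = D − A with rows/columns ordered (v0, v1, v2, v3, v4, v5):
  [ 3, -1, -1,  0,  0, -1]
  [-1,  3, -1,  0,  0, -1]
  [-1, -1,  5, -1, -1, -1]
  [ 0,  0, -1,  1,  0,  0]
  [ 0,  0, -1,  0,  2, -1]
  [-1, -1, -1,  0, -1,  4]
Characteristic polynomial: det(λI − L) = λ(λ − 1)(λ − 2)(λ − 4)(λ − 5)(λ − 6).
Roots: λ = 0; (λ − 1) = 0 ⇒ λ = 1; (λ − 2) = 0 ⇒ λ = 2; (λ − 4) = 0 ⇒ λ = 4; (λ − 5) = 0 ⇒ λ = 5; (λ − 6) = 0 ⇒ λ = 6.
(Check: the roots sum (with multiplicity) to 18, matching trace L = Σdeg = 2·9 = 18.)
Laplacian eigenvalues: [0.0, 1.0, 2.0, 4.0, 5.0, 6.0]. Largest eigenvalue (spectral radius) = 6.0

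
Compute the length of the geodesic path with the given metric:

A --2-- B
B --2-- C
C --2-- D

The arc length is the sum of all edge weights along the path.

Arc length = 2 + 2 + 2 = 6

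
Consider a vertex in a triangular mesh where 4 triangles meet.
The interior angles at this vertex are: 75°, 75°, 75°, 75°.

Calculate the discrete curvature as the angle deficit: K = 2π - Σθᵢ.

Sum of angles = 300°. K = 360° - 300° = 60° = π/3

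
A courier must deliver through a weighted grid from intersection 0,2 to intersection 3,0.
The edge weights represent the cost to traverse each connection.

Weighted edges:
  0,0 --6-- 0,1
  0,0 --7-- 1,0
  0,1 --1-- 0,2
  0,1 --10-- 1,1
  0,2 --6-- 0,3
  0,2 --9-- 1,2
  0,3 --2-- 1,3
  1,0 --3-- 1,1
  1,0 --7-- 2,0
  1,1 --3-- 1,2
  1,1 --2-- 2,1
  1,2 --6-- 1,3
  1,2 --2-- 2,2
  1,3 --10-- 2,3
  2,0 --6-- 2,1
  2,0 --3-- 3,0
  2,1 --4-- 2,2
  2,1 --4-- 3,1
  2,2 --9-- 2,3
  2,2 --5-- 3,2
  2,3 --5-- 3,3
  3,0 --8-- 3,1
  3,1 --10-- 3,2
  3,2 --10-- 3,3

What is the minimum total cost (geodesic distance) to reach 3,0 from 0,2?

Shortest path: 0,2 → 0,1 → 1,1 → 2,1 → 2,0 → 3,0, total weight = 22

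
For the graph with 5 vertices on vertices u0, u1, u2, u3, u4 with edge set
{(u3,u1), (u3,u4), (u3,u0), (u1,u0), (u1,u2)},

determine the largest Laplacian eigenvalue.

Degrees: deg(u0) = 2, deg(u1) = 3, deg(u2) = 1, deg(u3) = 3, deg(u4) = 1.
L = D − A with rows/columns ordered (u0, u1, u2, u3, u4):
  [ 2, -1,  0, -1,  0]
  [-1,  3, -1, -1,  0]
  [ 0, -1,  1,  0,  0]
  [-1, -1,  0,  3, -1]
  [ 0,  0,  0, -1,  1]
Characteristic polynomial: det(λI − L) = λ(λ² − 5λ + 3)(λ² − 5λ + 5).
Roots: λ = 0; (λ² − 5λ + 3) = 0 ⇒ λ = (5 ± √13)/2 ≈ 0.6972, 4.3028; (λ² − 5λ + 5) = 0 ⇒ λ = (5 ± √5)/2 ≈ 1.382, 3.618.
(Check: the roots sum (with multiplicity) to 10, matching trace L = Σdeg = 2·5 = 10.)
Laplacian eigenvalues: [0.0, 0.6972, 1.382, 3.618, 4.3028]. Largest eigenvalue (spectral radius) = 4.3028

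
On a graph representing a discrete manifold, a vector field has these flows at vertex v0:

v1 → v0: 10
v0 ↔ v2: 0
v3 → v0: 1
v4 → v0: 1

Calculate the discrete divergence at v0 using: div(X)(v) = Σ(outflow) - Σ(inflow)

Divergence = sum of outgoing flows = (-10) + 0 + (-1) + (-1) = -12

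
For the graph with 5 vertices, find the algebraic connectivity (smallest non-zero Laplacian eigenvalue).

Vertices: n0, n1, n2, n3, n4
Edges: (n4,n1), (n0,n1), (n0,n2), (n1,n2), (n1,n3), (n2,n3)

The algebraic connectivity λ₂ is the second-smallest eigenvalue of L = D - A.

Degrees: deg(n0) = 2, deg(n1) = 4, deg(n2) = 3, deg(n3) = 2, deg(n4) = 1.
L = D − A with rows/columns ordered (n0, n1, n2, n3, n4):
  [ 2, -1, -1,  0,  0]
  [-1,  4, -1, -1, -1]
  [-1, -1,  3, -1,  0]
  [ 0, -1, -1,  2,  0]
  [ 0, -1,  0,  0,  1]
Characteristic polynomial: det(λI − L) = λ(λ − 1)(λ − 2)(λ − 4)(λ − 5).
Roots: λ = 0; (λ − 1) = 0 ⇒ λ = 1; (λ − 2) = 0 ⇒ λ = 2; (λ − 4) = 0 ⇒ λ = 4; (λ − 5) = 0 ⇒ λ = 5.
(Check: the roots sum (with multiplicity) to 12, matching trace L = Σdeg = 2·6 = 12.)
Laplacian eigenvalues: [0.0, 1.0, 2.0, 4.0, 5.0]. Algebraic connectivity (smallest non-zero eigenvalue) = 1.0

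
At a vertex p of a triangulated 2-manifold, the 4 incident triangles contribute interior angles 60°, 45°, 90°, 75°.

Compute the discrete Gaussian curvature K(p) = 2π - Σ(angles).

Sum of angles = 270°. K = 360° - 270° = 90°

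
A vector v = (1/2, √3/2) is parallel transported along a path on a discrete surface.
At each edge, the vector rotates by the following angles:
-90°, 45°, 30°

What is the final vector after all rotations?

Total rotation: (-90°) + 45° + 30° = -15°. Final vector: (0.7071, 0.7071)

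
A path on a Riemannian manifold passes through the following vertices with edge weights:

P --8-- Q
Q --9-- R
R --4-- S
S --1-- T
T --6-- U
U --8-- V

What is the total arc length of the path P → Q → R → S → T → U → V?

Arc length = 8 + 9 + 4 + 1 + 6 + 8 = 36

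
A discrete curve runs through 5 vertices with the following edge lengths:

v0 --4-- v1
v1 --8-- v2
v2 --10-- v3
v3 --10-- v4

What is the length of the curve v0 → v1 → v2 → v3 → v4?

Arc length = 4 + 8 + 10 + 10 = 32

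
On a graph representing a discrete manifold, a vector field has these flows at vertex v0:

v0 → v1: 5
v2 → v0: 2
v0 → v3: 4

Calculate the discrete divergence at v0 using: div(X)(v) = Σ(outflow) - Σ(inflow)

Divergence = sum of outgoing flows = 5 + (-2) + 4 = 7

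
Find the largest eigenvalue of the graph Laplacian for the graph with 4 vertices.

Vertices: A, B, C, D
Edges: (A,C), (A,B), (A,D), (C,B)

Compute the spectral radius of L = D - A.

Degrees: deg(A) = 3, deg(B) = 2, deg(C) = 2, deg(D) = 1.
L = D − A with rows/columns ordered (A, B, C, D):
  [ 3, -1, -1, -1]
  [-1,  2, -1,  0]
  [-1, -1,  2,  0]
  [-1,  0,  0,  1]
Characteristic polynomial: det(λI − L) = λ(λ − 1)(λ − 3)(λ − 4).
Roots: λ = 0; (λ − 1) = 0 ⇒ λ = 1; (λ − 3) = 0 ⇒ λ = 3; (λ − 4) = 0 ⇒ λ = 4.
(Check: the roots sum (with multiplicity) to 8, matching trace L = Σdeg = 2·4 = 8.)
Laplacian eigenvalues: [0.0, 1.0, 3.0, 4.0]. Largest eigenvalue (spectral radius) = 4.0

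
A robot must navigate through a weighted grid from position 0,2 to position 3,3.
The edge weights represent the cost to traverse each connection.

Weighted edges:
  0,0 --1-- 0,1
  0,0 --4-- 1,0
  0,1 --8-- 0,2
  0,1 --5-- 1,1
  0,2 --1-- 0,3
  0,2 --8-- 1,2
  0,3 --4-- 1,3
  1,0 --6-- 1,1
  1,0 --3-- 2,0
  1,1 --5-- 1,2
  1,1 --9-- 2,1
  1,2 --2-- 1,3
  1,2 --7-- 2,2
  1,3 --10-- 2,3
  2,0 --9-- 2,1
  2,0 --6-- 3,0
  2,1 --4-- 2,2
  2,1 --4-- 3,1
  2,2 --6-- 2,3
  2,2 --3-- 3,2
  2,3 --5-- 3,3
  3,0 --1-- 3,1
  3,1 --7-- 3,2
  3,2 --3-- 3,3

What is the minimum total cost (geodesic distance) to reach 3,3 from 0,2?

Shortest path: 0,2 → 0,3 → 1,3 → 2,3 → 3,3, total weight = 20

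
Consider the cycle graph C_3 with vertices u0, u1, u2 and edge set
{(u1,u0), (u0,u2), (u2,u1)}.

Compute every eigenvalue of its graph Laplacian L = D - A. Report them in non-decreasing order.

The cycle graph C_n has Laplacian eigenvalues λ_k = 2 − 2cos(2πk/n), k = 0, 1, …, n−1. Here n = 3:
k=0: 2 − 2cos(0) = 0.0; k=1: 2 − 2cos(2π/3) = 3.0; k=2: 2 − 2cos(4π/3) = 3.0.
Laplacian eigenvalues (increasing order): [0.0, 3.0, 3.0]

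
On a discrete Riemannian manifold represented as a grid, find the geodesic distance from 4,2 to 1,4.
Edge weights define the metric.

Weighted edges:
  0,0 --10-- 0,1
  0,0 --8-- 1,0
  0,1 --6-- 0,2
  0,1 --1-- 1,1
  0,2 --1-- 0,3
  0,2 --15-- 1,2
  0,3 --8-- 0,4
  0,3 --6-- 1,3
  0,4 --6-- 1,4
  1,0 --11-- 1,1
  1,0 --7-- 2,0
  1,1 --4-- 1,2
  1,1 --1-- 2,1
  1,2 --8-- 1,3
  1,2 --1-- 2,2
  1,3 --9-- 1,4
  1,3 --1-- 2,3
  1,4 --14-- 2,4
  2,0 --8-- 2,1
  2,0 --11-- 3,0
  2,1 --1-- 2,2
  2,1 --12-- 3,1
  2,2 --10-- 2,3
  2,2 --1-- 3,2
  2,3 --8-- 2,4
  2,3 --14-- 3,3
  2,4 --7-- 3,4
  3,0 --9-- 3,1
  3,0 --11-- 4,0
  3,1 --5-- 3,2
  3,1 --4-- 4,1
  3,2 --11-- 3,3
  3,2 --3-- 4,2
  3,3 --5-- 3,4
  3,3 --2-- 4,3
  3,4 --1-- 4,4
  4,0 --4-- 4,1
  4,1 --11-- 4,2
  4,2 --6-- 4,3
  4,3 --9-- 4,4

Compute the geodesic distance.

Shortest path: 4,2 → 3,2 → 2,2 → 1,2 → 1,3 → 1,4, total weight = 22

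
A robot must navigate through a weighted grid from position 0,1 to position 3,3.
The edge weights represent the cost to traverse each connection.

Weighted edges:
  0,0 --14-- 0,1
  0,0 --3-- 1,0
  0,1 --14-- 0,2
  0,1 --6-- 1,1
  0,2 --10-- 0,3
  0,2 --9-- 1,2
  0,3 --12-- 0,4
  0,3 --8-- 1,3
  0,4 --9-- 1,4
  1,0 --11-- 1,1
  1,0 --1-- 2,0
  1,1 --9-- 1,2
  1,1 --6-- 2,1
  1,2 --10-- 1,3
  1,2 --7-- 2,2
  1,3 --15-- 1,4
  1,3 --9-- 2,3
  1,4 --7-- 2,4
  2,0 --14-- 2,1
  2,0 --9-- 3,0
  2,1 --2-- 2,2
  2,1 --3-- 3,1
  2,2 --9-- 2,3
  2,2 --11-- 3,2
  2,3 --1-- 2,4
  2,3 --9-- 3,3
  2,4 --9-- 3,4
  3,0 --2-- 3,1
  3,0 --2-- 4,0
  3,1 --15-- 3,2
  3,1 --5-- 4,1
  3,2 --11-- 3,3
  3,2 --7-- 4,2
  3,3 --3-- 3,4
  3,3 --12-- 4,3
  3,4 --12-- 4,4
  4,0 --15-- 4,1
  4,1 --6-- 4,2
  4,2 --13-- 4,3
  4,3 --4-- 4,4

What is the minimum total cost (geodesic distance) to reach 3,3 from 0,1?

Shortest path: 0,1 → 1,1 → 2,1 → 2,2 → 2,3 → 3,3, total weight = 32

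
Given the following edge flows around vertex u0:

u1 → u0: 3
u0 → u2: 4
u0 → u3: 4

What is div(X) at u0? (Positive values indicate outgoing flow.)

Divergence = sum of outgoing flows = (-3) + 4 + 4 = 5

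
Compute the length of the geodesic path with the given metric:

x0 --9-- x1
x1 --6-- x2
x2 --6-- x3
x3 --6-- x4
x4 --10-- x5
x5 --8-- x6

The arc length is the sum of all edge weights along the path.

Arc length = 9 + 6 + 6 + 6 + 10 + 8 = 45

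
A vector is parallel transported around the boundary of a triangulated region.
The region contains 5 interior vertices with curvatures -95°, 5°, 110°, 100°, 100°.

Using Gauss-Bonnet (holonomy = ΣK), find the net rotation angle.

Holonomy = total enclosed curvature = (-95°) + 5° + 110° + 100° + 100° = 220°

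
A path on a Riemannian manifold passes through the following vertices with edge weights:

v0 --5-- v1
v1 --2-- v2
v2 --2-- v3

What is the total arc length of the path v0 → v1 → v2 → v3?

Arc length = 5 + 2 + 2 = 9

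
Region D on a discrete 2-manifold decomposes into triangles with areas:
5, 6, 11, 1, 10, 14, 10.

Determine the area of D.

5 + 6 + 11 + 1 + 10 + 14 + 10 = 57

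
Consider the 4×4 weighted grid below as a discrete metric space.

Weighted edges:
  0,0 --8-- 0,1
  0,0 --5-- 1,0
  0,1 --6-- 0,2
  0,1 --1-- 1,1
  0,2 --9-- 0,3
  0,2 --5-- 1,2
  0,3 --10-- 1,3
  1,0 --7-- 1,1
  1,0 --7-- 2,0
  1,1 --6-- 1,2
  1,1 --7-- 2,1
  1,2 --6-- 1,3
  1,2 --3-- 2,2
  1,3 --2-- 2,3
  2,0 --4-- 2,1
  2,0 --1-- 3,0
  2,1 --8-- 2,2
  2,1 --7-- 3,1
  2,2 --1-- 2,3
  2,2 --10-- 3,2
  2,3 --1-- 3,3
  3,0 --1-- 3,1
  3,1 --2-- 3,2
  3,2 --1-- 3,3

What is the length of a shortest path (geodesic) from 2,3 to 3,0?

Shortest path: 2,3 → 3,3 → 3,2 → 3,1 → 3,0, total weight = 5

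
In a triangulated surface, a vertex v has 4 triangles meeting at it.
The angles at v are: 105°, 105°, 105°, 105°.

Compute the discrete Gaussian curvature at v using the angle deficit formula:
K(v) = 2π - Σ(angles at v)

Sum of angles = 420°. K = 360° - 420° = -60° = -π/3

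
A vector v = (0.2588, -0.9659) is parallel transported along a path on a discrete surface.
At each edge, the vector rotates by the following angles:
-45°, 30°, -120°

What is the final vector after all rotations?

Total rotation: (-45°) + 30° + (-120°) = -135°. Final vector: (-0.8660, 0.5000)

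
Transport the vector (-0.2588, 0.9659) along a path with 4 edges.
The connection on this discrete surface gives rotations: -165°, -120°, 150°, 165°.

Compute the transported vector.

Total rotation: (-165°) + (-120°) + 150° + 165° = 30°. Final vector: (-0.7071, 0.7071)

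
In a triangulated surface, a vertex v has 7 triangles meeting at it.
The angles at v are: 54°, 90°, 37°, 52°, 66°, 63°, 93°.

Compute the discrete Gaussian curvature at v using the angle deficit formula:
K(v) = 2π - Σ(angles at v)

Sum of angles = 455°. K = 360° - 455° = -95° = -19π/36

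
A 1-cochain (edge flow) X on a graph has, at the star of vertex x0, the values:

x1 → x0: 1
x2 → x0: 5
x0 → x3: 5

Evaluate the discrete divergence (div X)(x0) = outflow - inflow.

Divergence = sum of outgoing flows = (-1) + (-5) + 5 = -1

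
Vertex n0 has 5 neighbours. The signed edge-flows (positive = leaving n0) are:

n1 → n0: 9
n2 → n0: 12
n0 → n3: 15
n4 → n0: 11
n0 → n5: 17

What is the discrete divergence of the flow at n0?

Divergence = sum of outgoing flows = (-9) + (-12) + 15 + (-11) + 17 = 0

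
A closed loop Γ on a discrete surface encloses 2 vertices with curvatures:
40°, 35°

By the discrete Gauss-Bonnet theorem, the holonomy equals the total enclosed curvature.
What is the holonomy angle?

Holonomy = total enclosed curvature = 40° + 35° = 75°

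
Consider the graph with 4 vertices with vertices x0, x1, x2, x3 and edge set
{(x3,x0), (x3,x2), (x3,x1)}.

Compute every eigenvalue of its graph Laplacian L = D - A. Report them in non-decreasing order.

Degrees: deg(x0) = 1, deg(x1) = 1, deg(x2) = 1, deg(x3) = 3.
L = D − A with rows/columns ordered (x0, x1, x2, x3):
  [ 1,  0,  0, -1]
  [ 0,  1,  0, -1]
  [ 0,  0,  1, -1]
  [-1, -1, -1,  3]
Characteristic polynomial: det(λI − L) = λ(λ − 1)²(λ − 4).
Roots: λ = 0; (λ − 1) = 0 ⇒ λ = 1 (multiplicity 2); (λ − 4) = 0 ⇒ λ = 4.
(Check: the roots sum (with multiplicity) to 6, matching trace L = Σdeg = 2·3 = 6.)
Laplacian eigenvalues (increasing order): [0.0, 1.0, 1.0, 4.0]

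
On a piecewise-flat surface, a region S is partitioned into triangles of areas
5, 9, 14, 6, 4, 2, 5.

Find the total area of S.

5 + 9 + 14 + 6 + 4 + 2 + 5 = 45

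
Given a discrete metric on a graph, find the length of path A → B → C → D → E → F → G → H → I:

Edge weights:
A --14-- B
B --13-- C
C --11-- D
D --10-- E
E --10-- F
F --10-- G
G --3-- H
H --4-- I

Arc length = 14 + 13 + 11 + 10 + 10 + 10 + 3 + 4 = 75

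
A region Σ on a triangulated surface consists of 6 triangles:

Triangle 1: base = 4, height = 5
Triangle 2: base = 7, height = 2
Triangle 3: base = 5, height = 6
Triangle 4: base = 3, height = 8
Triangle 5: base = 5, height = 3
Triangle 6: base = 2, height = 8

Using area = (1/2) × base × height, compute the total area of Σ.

(1/2)×4×5 + (1/2)×7×2 + (1/2)×5×6 + (1/2)×3×8 + (1/2)×5×3 + (1/2)×2×8 = 59.5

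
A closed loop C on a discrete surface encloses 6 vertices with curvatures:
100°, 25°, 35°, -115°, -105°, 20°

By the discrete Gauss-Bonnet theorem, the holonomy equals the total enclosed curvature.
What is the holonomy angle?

Holonomy = total enclosed curvature = 100° + 25° + 35° + (-115°) + (-105°) + 20° = -40°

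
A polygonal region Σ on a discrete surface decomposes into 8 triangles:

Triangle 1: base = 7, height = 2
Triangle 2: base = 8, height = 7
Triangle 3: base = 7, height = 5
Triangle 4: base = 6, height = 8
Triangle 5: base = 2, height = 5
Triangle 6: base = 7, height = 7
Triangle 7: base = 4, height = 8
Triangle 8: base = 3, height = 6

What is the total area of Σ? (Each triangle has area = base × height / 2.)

(1/2)×7×2 + (1/2)×8×7 + (1/2)×7×5 + (1/2)×6×8 + (1/2)×2×5 + (1/2)×7×7 + (1/2)×4×8 + (1/2)×3×6 = 131.0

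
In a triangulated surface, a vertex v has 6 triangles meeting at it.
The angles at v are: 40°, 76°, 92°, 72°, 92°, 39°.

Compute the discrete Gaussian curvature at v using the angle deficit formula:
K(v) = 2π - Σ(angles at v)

Sum of angles = 411°. K = 360° - 411° = -51° = -17π/60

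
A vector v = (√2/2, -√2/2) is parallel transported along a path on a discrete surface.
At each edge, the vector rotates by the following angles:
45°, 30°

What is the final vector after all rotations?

Total rotation: 45° + 30° = 75°. Final vector: (0.8660, 0.5000)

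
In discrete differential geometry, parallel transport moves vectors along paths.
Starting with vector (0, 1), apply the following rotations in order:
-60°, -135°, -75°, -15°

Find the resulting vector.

Total rotation: (-60°) + (-135°) + (-75°) + (-15°) = -285° ≡ 75° (mod 360°). Final vector: (-0.9659, 0.2588)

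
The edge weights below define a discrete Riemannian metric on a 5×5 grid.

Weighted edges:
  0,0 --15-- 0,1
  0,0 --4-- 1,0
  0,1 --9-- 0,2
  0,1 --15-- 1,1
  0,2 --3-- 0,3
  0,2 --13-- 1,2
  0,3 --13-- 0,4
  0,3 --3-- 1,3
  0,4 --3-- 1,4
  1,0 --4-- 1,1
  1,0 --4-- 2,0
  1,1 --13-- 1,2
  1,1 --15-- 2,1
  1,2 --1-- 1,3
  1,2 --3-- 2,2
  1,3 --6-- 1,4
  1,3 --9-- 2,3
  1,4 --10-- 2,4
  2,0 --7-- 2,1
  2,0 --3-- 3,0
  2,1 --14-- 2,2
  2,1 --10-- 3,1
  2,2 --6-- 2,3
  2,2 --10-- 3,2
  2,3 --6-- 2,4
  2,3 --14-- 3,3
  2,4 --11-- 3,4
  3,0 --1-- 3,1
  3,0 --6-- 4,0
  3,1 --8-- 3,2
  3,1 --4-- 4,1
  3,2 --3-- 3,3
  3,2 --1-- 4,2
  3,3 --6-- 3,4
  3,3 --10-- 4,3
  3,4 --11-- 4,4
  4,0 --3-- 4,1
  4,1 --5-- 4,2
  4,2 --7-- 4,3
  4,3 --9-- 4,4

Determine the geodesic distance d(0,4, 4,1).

Shortest path: 0,4 → 1,4 → 1,3 → 1,2 → 2,2 → 3,2 → 4,2 → 4,1, total weight = 29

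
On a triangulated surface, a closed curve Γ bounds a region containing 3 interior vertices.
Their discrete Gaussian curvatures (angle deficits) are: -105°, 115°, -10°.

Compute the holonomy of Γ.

Holonomy = total enclosed curvature = (-105°) + 115° + (-10°) = 0°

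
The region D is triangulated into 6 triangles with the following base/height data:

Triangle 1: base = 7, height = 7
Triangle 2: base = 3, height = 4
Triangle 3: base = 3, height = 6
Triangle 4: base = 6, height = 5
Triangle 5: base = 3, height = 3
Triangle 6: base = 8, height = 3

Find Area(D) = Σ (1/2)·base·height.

(1/2)×7×7 + (1/2)×3×4 + (1/2)×3×6 + (1/2)×6×5 + (1/2)×3×3 + (1/2)×8×3 = 71.0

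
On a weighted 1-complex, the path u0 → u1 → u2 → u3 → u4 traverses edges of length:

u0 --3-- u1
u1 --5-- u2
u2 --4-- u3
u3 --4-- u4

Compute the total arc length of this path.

Arc length = 3 + 5 + 4 + 4 = 16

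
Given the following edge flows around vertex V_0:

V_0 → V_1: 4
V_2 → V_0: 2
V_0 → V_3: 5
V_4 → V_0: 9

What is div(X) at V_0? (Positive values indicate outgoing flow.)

Divergence = sum of outgoing flows = 4 + (-2) + 5 + (-9) = -2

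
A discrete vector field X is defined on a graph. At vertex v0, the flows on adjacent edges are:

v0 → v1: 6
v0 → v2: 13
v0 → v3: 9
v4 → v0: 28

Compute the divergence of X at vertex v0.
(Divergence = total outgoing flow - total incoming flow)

Divergence = sum of outgoing flows = 6 + 13 + 9 + (-28) = 0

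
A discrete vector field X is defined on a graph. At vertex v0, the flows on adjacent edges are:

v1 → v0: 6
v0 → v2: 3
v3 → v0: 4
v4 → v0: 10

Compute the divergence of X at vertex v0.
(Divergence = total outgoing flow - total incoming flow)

Divergence = sum of outgoing flows = (-6) + 3 + (-4) + (-10) = -17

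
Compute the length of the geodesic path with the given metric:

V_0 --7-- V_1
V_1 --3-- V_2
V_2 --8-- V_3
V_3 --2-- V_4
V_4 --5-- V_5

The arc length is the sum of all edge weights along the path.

Arc length = 7 + 3 + 8 + 2 + 5 = 25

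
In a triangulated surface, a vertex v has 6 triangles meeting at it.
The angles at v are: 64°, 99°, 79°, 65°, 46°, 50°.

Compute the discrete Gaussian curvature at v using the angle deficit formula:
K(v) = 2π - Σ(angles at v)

Sum of angles = 403°. K = 360° - 403° = -43° = -43π/180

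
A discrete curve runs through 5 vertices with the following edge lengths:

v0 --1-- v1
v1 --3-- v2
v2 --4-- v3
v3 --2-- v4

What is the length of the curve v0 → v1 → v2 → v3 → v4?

Arc length = 1 + 3 + 4 + 2 = 10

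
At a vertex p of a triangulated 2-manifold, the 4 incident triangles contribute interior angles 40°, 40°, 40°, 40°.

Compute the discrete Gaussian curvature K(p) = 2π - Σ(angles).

Sum of angles = 160°. K = 360° - 160° = 200°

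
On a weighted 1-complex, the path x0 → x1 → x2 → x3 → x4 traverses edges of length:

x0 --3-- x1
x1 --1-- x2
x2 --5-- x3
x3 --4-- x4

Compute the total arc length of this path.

Arc length = 3 + 1 + 5 + 4 = 13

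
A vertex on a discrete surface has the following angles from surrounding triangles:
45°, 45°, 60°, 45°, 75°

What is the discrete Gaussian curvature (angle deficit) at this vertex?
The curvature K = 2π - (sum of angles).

Sum of angles = 270°. K = 360° - 270° = 90° = π/2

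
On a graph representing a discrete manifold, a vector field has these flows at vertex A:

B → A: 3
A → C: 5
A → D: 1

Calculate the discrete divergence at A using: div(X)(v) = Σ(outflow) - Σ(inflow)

Divergence = sum of outgoing flows = (-3) + 5 + 1 = 3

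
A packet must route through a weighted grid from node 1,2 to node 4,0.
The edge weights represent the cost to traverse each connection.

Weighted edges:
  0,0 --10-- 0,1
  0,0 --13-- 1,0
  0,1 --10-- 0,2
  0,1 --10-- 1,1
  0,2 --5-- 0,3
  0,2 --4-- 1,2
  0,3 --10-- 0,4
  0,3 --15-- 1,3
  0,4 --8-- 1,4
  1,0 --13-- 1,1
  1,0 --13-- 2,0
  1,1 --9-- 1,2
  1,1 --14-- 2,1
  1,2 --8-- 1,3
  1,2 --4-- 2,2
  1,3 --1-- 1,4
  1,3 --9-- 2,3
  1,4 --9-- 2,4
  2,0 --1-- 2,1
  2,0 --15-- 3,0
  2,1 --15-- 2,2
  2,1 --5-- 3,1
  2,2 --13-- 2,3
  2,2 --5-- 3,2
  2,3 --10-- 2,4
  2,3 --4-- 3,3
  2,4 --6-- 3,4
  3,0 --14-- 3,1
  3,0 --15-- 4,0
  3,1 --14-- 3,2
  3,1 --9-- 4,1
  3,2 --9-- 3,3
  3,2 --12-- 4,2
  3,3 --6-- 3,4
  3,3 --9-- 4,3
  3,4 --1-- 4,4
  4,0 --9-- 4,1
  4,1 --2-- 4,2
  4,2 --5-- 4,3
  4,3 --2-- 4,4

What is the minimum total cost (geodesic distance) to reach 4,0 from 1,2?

Shortest path: 1,2 → 2,2 → 3,2 → 4,2 → 4,1 → 4,0, total weight = 32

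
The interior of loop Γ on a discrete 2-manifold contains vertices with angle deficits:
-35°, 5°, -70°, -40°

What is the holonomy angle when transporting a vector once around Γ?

Holonomy = total enclosed curvature = (-35°) + 5° + (-70°) + (-40°) = -140°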